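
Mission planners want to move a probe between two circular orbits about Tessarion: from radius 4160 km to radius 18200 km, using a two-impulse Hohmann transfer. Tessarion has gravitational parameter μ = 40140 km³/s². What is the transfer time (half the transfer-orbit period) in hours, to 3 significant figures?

The Hohmann ellipse has a_t = (r₁ + r₂)/2 = 11180 km.
Transfer time t = π√(a_t³/μ) = π√((11180)³ / 40140) = 18540 s.
Converting: 18540 s ÷ 3600 s/hour = 5.15 hours.

t = 5.15 hours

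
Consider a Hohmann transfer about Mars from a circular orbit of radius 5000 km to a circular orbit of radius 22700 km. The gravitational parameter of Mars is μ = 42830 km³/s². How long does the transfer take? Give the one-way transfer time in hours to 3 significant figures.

Semi-major axis of the transfer orbit: a_t = (5000 + 22700)/2 = 13850 km.
Half the transfer-orbit period gives t = π√(a_t³/μ) = 24740 s.
Converting: 24740 s ÷ 3600 s/hour = 6.87 hours.

t = 6.87 hours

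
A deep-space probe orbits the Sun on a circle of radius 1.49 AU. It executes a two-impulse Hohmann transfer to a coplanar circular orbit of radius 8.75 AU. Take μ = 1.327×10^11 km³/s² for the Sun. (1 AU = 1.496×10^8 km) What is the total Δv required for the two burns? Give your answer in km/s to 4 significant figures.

Δv = 12.13 km/s

In km: r₁ = 1.49 × 1.496×10^8 = 2.22904×10^8 km; r₂ = 8.75 × 1.496×10^8 = 1.309×10^9 km.
The Hohmann ellipse has a_t = (r₁ + r₂)/2 = 7.65952×10^8 km.
At r₁ the circular-orbit speed is v₁ = √(μ/r₁) = 24.3993 km/s.
On the transfer ellipse at r₁, vis-viva gives v_p = √[μ(2/r₁ − 1/a_t)] = 31.8967 km/s.
First burn Δv₁ = |v_p − v₁| = 7.497 km/s.
At r₂, v₂ = √(μ/r₂) = 10.069 km/s.
Transfer-orbit speed at r₂: v_a = √[μ(2/r₂ − 1/a_t)] = 5.4316 km/s.
Second burn Δv₂ = |v₂ − v_a| = 4.637 km/s.
Δv = Δv₁ + Δv₂ = 7.497 + 4.637 = 12.13 km/s.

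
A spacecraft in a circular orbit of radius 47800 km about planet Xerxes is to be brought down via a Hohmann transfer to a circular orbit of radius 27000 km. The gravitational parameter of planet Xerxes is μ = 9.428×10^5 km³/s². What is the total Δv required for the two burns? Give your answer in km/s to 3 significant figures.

Δv = 1.44 km/s

Semi-major axis of the transfer orbit: a_t = (47800 + 27000)/2 = 37400 km.
Circular speed at r₁: v₁ = √(μ/r₁) = √(9.428×10^5/47800) = 4.4412 km/s.
Transfer-orbit speed at r₁ (v² = μ(2/r − 1/a)): v_a = √[μ(2/r₁ − 1/a_t)] = 3.7735 km/s.
First burn Δv₁ = |v_a − v₁| = 0.6677 km/s.
Circular speed at r₂: v₂ = √(μ/r₂) = 5.9092 km/s.
Transfer-orbit speed at r₂: v_p = √[μ(2/r₂ − 1/a_t)] = 6.6805 km/s.
Second burn Δv₂ = |v₂ − v_p| = 0.7713 km/s.
Δv = Δv₁ + Δv₂ = 0.6677 + 0.7713 = 1.439 km/s.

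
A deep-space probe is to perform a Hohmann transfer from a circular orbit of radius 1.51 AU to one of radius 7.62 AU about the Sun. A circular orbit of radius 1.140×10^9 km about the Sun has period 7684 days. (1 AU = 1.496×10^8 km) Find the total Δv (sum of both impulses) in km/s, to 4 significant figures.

From Kepler's third law T² = 4π²r³/μ at r = 1.140×10^9 km, T = 7684 days = 7684 × 86400 s = 6.638976×10^8 s: μ = 4π²r³/T² = 1.32700×10^11 km³/s².
In km: r₁ = 1.51 × 1.496×10^8 = 2.25896×10^8 km; r₂ = 7.62 × 1.496×10^8 = 1.139952×10^9 km.
Semi-major axis of the transfer orbit: a_t = (2.25896×10^8 + 1.139952×10^9)/2 = 6.82924×10^8 km.
At r₁ the circular-orbit speed is v₁ = √(μ/r₁) = 24.237 km/s.
Transfer-orbit speed at r₁ (vis-viva): v_p = √[μ(2/r₁ − 1/a_t)] = 31.314 km/s.
First burn Δv₁ = |v_p − v₁| = 7.077 km/s.
At r₂, v₂ = √(μ/r₂) = 10.789 km/s.
Transfer-orbit speed at r₂: v_a = √[μ(2/r₂ − 1/a_t)] = 6.2053 km/s.
Second burn Δv₂ = |v₂ − v_a| = 4.584 km/s.
Total Δv = Δv₁ + Δv₂ = 11.66 km/s.

Δv = 11.66 km/s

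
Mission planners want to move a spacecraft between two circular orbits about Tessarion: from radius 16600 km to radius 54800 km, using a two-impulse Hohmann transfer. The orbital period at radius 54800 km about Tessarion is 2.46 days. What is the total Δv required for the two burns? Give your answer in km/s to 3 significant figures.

From Kepler's third law T² = 4π²r³/μ at r = 54800 km, T = 2.46 days = 2.46 × 86400 s = 2.12544×10^5 s: μ = 4π²r³/T² = 1.43815×10^5 km³/s².
The Hohmann ellipse has a_t = (r₁ + r₂)/2 = 35700 km.
Circular speed at r₁: v₁ = √(μ/r₁) = √(1.43815×10^5/16600) = 2.9434 km/s.
On the transfer ellipse at r₁, vis-viva gives v_p = √[μ(2/r₁ − 1/a_t)] = 3.6467 km/s.
First burn Δv₁ = |v_p − v₁| = 0.7033 km/s.
At r₂, v₂ = √(μ/r₂) = 1.6200 km/s.
Transfer-orbit speed at r₂: v_a = √[μ(2/r₂ − 1/a_t)] = 1.1047 km/s.
Second burn Δv₂ = |v₂ − v_a| = 0.5153 km/s.
Total Δv = Δv₁ + Δv₂ = 1.219 km/s.

Δv = 1.22 km/s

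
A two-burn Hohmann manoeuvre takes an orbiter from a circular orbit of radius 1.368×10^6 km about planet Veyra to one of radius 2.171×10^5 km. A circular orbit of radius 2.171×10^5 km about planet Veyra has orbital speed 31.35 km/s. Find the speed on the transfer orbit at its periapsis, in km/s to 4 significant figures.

v = 41.19 km/s

From the circular-orbit relation v² = μ/r at r = 2.171×10^5 km: μ = v²r = (31.35)² × 2.171×10^5 = 2.13371×10^8 km³/s².
Transfer-ellipse semi-major axis a_t = (r₁ + r₂)/2 = (1.368×10^6 + 2.171×10^5)/2 = 7.9255×10^5 km.
At periapsis, r = 2.171×10^5 km.
From the vis-viva equation, v = √[μ(2/r − 1/a_t)] = 41.19 km/s.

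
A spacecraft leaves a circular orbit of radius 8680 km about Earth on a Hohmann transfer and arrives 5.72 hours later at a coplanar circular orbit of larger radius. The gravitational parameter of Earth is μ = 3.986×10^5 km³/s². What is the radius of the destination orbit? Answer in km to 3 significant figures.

r₂ = 42900 km

Transfer time t = 5.72 hours = 20592 s, and t = π√(a_t³/μ).
So a_t = (μ t²/π²)^(1/3) = (3.986×10^5 × (20592)² / π²)^(1/3) = 25776 km.
Since a_t = (r₁ + r₂)/2, r₂ = 2a_t − r₁ = 2×25776 − 8680 = 42872 km.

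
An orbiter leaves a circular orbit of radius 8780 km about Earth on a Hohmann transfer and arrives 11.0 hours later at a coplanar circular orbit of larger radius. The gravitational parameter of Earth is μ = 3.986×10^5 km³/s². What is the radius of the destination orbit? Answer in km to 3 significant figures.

r₂ = 70900 km

Transfer time t = 11.0 hours = 39600 s, and t = π√(a_t³/μ).
So a_t = (μ t²/π²)^(1/3) = (3.986×10^5 × (39600)² / π²)^(1/3) = 39860 km.
Since a_t = (r₁ + r₂)/2, r₂ = 2a_t − r₁ = 2×39860 − 8780 = 70940 km.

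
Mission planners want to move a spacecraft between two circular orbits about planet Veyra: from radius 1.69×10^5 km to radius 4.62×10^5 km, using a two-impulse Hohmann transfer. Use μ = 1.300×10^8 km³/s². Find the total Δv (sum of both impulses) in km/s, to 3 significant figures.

The Hohmann ellipse has a_t = (r₁ + r₂)/2 = 3.155×10^5 km.
At r₁ the circular-orbit speed is v₁ = √(μ/r₁) = 27.735 km/s.
On the transfer ellipse at r₁, vis-viva equation gives v_p = √[μ(2/r₁ − 1/a_t)] = 33.562 km/s.
First burn Δv₁ = |v_p − v₁| = 5.827 km/s.
At r₂, v₂ = √(μ/r₂) = 16.7745 km/s.
Transfer-orbit speed at r₂: v_a = √[μ(2/r₂ − 1/a_t)] = 12.2771 km/s.
Second burn Δv₂ = |v₂ − v_a| = 4.497 km/s.
Total Δv = Δv₁ + Δv₂ = 10.32 km/s.

Δv = 10.3 km/s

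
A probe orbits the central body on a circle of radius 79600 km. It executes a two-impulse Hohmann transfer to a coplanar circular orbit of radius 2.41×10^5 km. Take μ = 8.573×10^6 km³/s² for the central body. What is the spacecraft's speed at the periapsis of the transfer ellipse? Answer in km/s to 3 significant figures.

v = 12.7 km/s

Semi-major axis of the transfer orbit: a_t = (79600 + 2.410×10^5)/2 = 1.603×10^5 km.
The periapsis of the transfer ellipse is at r = 79600 km.
From the vis-viva equation, v = √[μ(2/r − 1/a_t)] = 12.72 km/s.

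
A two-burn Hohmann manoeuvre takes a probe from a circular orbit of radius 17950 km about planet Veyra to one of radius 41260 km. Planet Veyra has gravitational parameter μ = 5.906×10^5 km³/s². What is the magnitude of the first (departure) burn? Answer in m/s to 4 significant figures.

Δv₁ = 1036 m/s

The Hohmann ellipse has a_t = (r₁ + r₂)/2 = 29605 km.
On the circular orbit at r = 17950 km, v_c = √(μ/r) = 5.736 km/s.
Vis-viva on the transfer ellipse at r = 17950 km gives v_t = √[μ(2/r − 1/a_t)] = 6.772 km/s.
Δv₁ = |v_t − v_c| = |6.772 − 5.736| = 1.036 km/s.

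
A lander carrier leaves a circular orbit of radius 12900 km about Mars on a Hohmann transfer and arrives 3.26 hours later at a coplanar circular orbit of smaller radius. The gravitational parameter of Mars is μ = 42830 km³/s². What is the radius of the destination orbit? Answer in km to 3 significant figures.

r₂ = 3950 km

Transfer time t = 3.26 hours = 11736 s, and t = π√(a_t³/μ).
So a_t = (μ t²/π²)^(1/3) = (42830 × (11736)² / π²)^(1/3) = 8423.6 km.
Since a_t = (r₁ + r₂)/2, r₂ = 2a_t − r₁ = 2×8423.6 − 12900 = 3947.2 km.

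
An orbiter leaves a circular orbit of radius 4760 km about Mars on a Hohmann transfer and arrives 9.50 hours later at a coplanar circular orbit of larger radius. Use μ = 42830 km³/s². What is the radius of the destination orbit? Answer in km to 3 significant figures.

r₂ = 29600 km

Transfer time t = 9.50 hours = 34200 s, and t = π√(a_t³/μ).
So a_t = (μ t²/π²)^(1/3) = (42830 × (34200)² / π²)^(1/3) = 17186 km.
Since a_t = (r₁ + r₂)/2, r₂ = 2a_t − r₁ = 2×17186 − 4760 = 29612 km.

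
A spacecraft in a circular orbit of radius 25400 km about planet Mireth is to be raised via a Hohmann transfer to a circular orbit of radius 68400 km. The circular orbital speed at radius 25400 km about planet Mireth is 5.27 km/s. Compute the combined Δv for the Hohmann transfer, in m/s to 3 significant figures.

Δv = 1940 m/s

From the circular-orbit relation v² = μ/r at r = 25400 km: μ = v²r = (5.27)² × 25400 = 7.05432×10^5 km³/s².
Transfer-ellipse semi-major axis a_t = (r₁ + r₂)/2 = (25400 + 68400)/2 = 46900 km.
At r₁ the circular-orbit speed is v₁ = √(μ/r₁) = 5.270 km/s.
Transfer-orbit speed at r₁ (v² = μ(2/r − 1/a)): v_p = √[μ(2/r₁ − 1/a_t)] = 6.364 km/s.
First burn Δv₁ = |v_p − v₁| = 1.094 km/s.
Circular speed at r₂: v₂ = √(μ/r₂) = 3.21144 km/s.
Transfer-orbit speed at r₂: v_a = √[μ(2/r₂ − 1/a_t)] = 2.36336 km/s.
Second burn Δv₂ = |v₂ − v_a| = 0.8481 km/s.
Δv = Δv₁ + Δv₂ = 1.094 + 0.8481 = 1.942 km/s.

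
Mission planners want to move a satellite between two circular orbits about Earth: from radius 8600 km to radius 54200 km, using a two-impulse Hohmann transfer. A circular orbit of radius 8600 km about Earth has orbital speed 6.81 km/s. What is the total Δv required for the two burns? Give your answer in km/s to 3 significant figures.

From the circular-orbit relation v² = μ/r at r = 8600 km: μ = v²r = (6.81)² × 8600 = 3.98834×10^5 km³/s².
The Hohmann ellipse has a_t = (r₁ + r₂)/2 = 31400 km.
At r₁ the circular-orbit speed is v₁ = √(μ/r₁) = 6.810 km/s.
On the transfer ellipse at r₁, vis-viva equation gives v_p = √[μ(2/r₁ − 1/a_t)] = 8.947 km/s.
First burn Δv₁ = |v_p − v₁| = 2.137 km/s.
At r₂, v₂ = √(μ/r₂) = 2.713 km/s.
Transfer-orbit speed at r₂: v_a = √[μ(2/r₂ − 1/a_t)] = 1.420 km/s.
Second burn Δv₂ = |v₂ − v_a| = 1.293 km/s.
Δv = Δv₁ + Δv₂ = 2.137 + 1.293 = 3.430 km/s.

Δv = 3.43 km/s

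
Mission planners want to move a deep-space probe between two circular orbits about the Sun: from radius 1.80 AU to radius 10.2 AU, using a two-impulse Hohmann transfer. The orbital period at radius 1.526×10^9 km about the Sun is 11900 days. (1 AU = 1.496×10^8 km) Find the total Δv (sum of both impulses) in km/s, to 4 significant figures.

Δv = 10.96 km/s

From Kepler's third law T² = 4π²r³/μ at r = 1.526×10^9 km, T = 11900 days = 11900 × 86400 s = 1.02816×10^9 s: μ = 4π²r³/T² = 1.32709×10^11 km³/s².
In km: r₁ = 1.80 × 1.496×10^8 = 2.6928×10^8 km; r₂ = 10.2 × 1.496×10^8 = 1.52592×10^9 km.
The Hohmann ellipse has a_t = (r₁ + r₂)/2 = 8.976×10^8 km.
Circular speed at r₁: v₁ = √(μ/r₁) = √(1.32709×10^11/2.6928×10^8) = 22.200 km/s.
Transfer-orbit speed at r₁ (v² = μ(2/r − 1/a)): v_p = √[μ(2/r₁ − 1/a_t)] = 28.945 km/s.
First burn Δv₁ = |v_p − v₁| = 6.745 km/s.
Circular speed at r₂: v₂ = √(μ/r₂) = 9.326 km/s.
Transfer-orbit speed at r₂: v_a = √[μ(2/r₂ − 1/a_t)] = 5.108 km/s.
Second burn Δv₂ = |v₂ − v_a| = 4.218 km/s.
Δv = Δv₁ + Δv₂ = 6.745 + 4.218 = 10.96 km/s.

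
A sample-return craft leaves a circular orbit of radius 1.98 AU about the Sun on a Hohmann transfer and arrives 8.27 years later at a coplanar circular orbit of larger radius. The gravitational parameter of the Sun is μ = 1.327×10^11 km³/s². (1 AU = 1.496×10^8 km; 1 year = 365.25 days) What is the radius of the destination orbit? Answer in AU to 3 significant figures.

r₂ = 11.0 AU

In km: r₁ = 1.98 × 1.496×10^8 = 2.96208×10^8 km.
Transfer time t = 8.27 years × 365.25 × 86400 s = 2.60981352×10^8 s, and t = π√(a_t³/μ).
So a_t = (μ t²/π²)^(1/3) = (1.327×10^11 × (2.60981352×10^8)² / π²)^(1/3) = 9.7110×10^8 km.
Since a_t = (r₁ + r₂)/2, r₂ = 2a_t − r₁ = 2×9.7110×10^8 − 2.96208×10^8 = 1.645992×10^9 km.
In AU: r₂ = 1.645992×10^9 / 1.496×10^8 = 11.0 AU.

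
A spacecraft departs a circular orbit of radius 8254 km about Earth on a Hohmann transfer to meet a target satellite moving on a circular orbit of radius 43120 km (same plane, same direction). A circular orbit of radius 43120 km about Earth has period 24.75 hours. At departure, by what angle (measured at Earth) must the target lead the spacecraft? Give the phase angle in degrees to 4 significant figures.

From Kepler's third law T² = 4π²r³/μ at r = 43120 km, T = 24.75 hours = 24.75 × 3600 s = 89100 s: μ = 4π²r³/T² = 3.98695×10^5 km³/s².
The Hohmann ellipse has a_t = (r₁ + r₂)/2 = 25687 km.
The half-period of the transfer ellipse is t = π√(a_t³/μ) = 20483 s.
The target's mean motion on its circular orbit is ω₂ = √(μ/r₂³) = 7.0518×10^-5 rad/s.
Angle swept by the target during transfer: ω₂·t = 1.4444 rad = 82.76°.
Arrival is 180° from departure on the ellipse, so φ = 180° − 82.76° = 97.24°.

φ = 97.24°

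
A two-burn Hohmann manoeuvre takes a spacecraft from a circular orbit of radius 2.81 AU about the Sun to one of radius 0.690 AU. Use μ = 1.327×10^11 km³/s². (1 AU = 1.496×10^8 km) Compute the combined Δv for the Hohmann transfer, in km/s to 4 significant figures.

Δv = 16.19 km/s

In km: r₁ = 2.81 × 1.496×10^8 = 4.20376×10^8 km; r₂ = 0.690 × 1.496×10^8 = 1.03224×10^8 km.
Transfer-ellipse semi-major axis a_t = (r₁ + r₂)/2 = (4.20376×10^8 + 1.03224×10^8)/2 = 2.618×10^8 km.
Circular speed at r₁: v₁ = √(μ/r₁) = √(1.327×10^11/4.20376×10^8) = 17.767 km/s.
On the transfer ellipse at r₁, vis-viva gives v_a = √[μ(2/r₁ − 1/a_t)] = 11.156 km/s.
First burn Δv₁ = |v_a − v₁| = 6.611 km/s.
At r₂, v₂ = √(μ/r₂) = 35.855 km/s.
Transfer-orbit speed at r₂: v_p = √[μ(2/r₂ − 1/a_t)] = 45.434 km/s.
Second burn Δv₂ = |v₂ − v_p| = 9.579 km/s.
Δv = Δv₁ + Δv₂ = 6.611 + 9.579 = 16.19 km/s.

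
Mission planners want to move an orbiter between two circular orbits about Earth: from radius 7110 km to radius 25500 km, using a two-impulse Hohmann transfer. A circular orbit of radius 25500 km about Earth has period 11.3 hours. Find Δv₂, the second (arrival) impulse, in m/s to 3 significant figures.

Δv₂ = 1340 m/s

From Kepler's third law T² = 4π²r³/μ at r = 25500 km, T = 11.3 hours = 11.3 × 3600 s = 40680 s: μ = 4π²r³/T² = 3.95565×10^5 km³/s².
The Hohmann ellipse has a_t = (r₁ + r₂)/2 = 16305 km.
Circular speed at r = 25500 km: v_c = √(μ/r) = 3.939 km/s.
Vis-viva on the transfer ellipse at r = 25500 km gives v_t = √[μ(2/r − 1/a_t)] = 2.601 km/s.
Δv₂ = |v_t − v_c| = |2.601 − 3.939| = 1.338 km/s.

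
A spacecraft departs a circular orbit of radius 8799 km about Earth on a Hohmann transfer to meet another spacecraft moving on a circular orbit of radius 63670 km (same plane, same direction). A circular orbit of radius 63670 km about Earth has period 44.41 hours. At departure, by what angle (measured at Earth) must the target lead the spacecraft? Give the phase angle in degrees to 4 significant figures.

φ = 102.7°

From Kepler's third law T² = 4π²r³/μ at r = 63670 km, T = 44.41 hours = 44.41 × 3600 s = 1.59876×10^5 s: μ = 4π²r³/T² = 3.98655×10^5 km³/s².
Transfer-ellipse semi-major axis a_t = (r₁ + r₂)/2 = (8799 + 63670)/2 = 36234.5 km.
The half-period of the transfer ellipse is t = π√(a_t³/μ) = 34319.0 s.
The target's mean motion on its circular orbit is ω₂ = √(μ/r₂³) = 3.93004×10^-5 rad/s.
Angle swept by the target during transfer: ω₂·t = 1.34875 rad = 77.28°.
Arrival is 180° from departure on the ellipse, so φ = 180° − 77.28° = 102.7°.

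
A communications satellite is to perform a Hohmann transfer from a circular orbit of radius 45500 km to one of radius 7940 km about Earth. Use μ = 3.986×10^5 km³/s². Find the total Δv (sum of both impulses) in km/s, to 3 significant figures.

Transfer-ellipse semi-major axis a_t = (r₁ + r₂)/2 = (45500 + 7940)/2 = 26720 km.
At r₁ the circular-orbit speed is v₁ = √(μ/r₁) = 2.9598 km/s.
Transfer-orbit speed at r₁ (vis-viva): v_a = √[μ(2/r₁ − 1/a_t)] = 1.6134 km/s.
First burn Δv₁ = |v_a − v₁| = 1.346 km/s.
Circular speed at r₂: v₂ = √(μ/r₂) = 7.085 km/s.
Transfer-orbit speed at r₂: v_p = √[μ(2/r₂ − 1/a_t)] = 9.246 km/s.
Second burn Δv₂ = |v₂ − v_p| = 2.161 km/s.
Total Δv = Δv₁ + Δv₂ = 3.507 km/s.

Δv = 3.51 km/s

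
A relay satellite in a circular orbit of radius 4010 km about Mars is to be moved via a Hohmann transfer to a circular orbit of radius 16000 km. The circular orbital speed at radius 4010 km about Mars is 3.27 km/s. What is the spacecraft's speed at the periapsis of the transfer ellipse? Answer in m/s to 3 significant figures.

v = 4140 m/s

From the circular-orbit relation v² = μ/r at r = 4010 km: μ = v²r = (3.27)² × 4010 = 42878.5 km³/s².
The Hohmann ellipse has a_t = (r₁ + r₂)/2 = 10005 km.
The periapsis of the transfer ellipse is at r = 4010 km.
Applying v² = μ(2/r − 1/a_t): v = 4.135 km/s.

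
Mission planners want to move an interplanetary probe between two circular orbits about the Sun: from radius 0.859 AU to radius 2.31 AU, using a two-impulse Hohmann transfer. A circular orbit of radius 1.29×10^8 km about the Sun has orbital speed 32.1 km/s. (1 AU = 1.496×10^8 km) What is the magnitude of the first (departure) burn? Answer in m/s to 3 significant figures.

Δv₁ = 6670 m/s

From the circular-orbit relation v² = μ/r at r = 1.29×10^8 km: μ = v²r = (32.1)² × 1.29×10^8 = 1.32923×10^11 km³/s².
In km: r₁ = 0.859 × 1.496×10^8 = 1.285064×10^8 km; r₂ = 2.31 × 1.496×10^8 = 3.45576×10^8 km.
The Hohmann ellipse has a_t = (r₁ + r₂)/2 = 2.370412×10^8 km.
On the circular orbit at r = 1.285064×10^8 km, v_c = √(μ/r) = 32.162 km/s.
Transfer-orbit speed at the same r (vis-viva, a = a_t): v_t = √[μ(2/r − 1/a_t)] = 38.833 km/s.
Δv₁ = |v_t − v_c| = |38.833 − 32.162| = 6.671 km/s.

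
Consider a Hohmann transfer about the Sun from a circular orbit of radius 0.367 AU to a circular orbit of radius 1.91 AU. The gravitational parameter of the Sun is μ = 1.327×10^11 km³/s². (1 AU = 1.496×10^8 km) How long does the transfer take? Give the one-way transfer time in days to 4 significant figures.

In km: r₁ = 0.367 × 1.496×10^8 = 5.49032×10^7 km; r₂ = 1.91 × 1.496×10^8 = 2.85736×10^8 km.
Semi-major axis of the transfer orbit: a_t = (5.49032×10^7 + 2.85736×10^8)/2 = 1.703196×10^8 km.
Half the transfer-orbit period gives t = π√(a_t³/μ) = 1.917×10^7 s.
Converting: 1.917×10^7 s ÷ 86400 s/day = 221.9 days.

t = 221.9 days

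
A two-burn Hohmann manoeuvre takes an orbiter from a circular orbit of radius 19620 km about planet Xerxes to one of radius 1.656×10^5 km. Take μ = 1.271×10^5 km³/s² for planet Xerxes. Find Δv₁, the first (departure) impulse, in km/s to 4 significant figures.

Δv₁ = 0.8583 km/s

The Hohmann ellipse has a_t = (r₁ + r₂)/2 = 92610 km.
Circular speed at r = 19620 km: v_c = √(μ/r) = 2.5452 km/s.
Transfer-orbit speed at the same r (vis-viva, a = a_t): v_t = √[μ(2/r − 1/a_t)] = 3.4035 km/s.
Δv₁ = |v_t − v_c| = |3.4035 − 2.5452| = 0.8583 km/s.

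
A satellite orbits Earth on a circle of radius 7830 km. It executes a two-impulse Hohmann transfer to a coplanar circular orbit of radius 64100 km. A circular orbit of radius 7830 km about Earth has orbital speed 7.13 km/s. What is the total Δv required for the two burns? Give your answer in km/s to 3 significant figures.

Δv = 3.72 km/s

From the circular-orbit relation v² = μ/r at r = 7830 km: μ = v²r = (7.13)² × 7830 = 3.98053×10^5 km³/s².
The Hohmann ellipse has a_t = (r₁ + r₂)/2 = 35965 km.
At r₁ the circular-orbit speed is v₁ = √(μ/r₁) = 7.130 km/s.
Transfer-orbit speed at r₁ (vis-viva): v_p = √[μ(2/r₁ − 1/a_t)] = 9.519 km/s.
First burn Δv₁ = |v_p − v₁| = 2.389 km/s.
At r₂, v₂ = √(μ/r₂) = 2.492 km/s.
Transfer-orbit speed at r₂: v_a = √[μ(2/r₂ − 1/a_t)] = 1.163 km/s.
Second burn Δv₂ = |v₂ − v_a| = 1.329 km/s.
Total Δv = Δv₁ + Δv₂ = 3.718 km/s.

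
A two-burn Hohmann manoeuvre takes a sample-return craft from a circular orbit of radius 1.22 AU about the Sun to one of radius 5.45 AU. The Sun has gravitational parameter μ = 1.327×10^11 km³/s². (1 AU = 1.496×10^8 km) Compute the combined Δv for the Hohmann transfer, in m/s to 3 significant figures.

In km: r₁ = 1.22 × 1.496×10^8 = 1.82512×10^8 km; r₂ = 5.45 × 1.496×10^8 = 8.1532×10^8 km.
The Hohmann ellipse has a_t = (r₁ + r₂)/2 = 4.98916×10^8 km.
At r₁ the circular-orbit speed is v₁ = √(μ/r₁) = 26.964 km/s.
On the transfer ellipse at r₁, vis-viva gives v_p = √[μ(2/r₁ − 1/a_t)] = 34.470 km/s.
First burn Δv₁ = |v_p − v₁| = 7.506 km/s.
At r₂, v₂ = √(μ/r₂) = 12.75767 km/s.
Transfer-orbit speed at r₂: v_a = √[μ(2/r₂ − 1/a_t)] = 7.716199 km/s.
Second burn Δv₂ = |v₂ − v_a| = 5.041 km/s.
Δv = Δv₁ + Δv₂ = 7.506 + 5.041 = 12.55 km/s.

Δv = 12500 m/s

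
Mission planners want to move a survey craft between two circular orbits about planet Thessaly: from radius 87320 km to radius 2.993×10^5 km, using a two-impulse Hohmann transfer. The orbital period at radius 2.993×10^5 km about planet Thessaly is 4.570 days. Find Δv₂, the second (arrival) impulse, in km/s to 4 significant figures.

Δv₂ = 1.562 km/s

From Kepler's third law T² = 4π²r³/μ at r = 2.993×10^5 km, T = 4.570 days = 4.570 × 86400 s = 3.94848×10^5 s: μ = 4π²r³/T² = 6.78922×10^6 km³/s².
The Hohmann ellipse has a_t = (r₁ + r₂)/2 = 1.9331×10^5 km.
On the circular orbit at r = 2.993×10^5 km, v_c = √(μ/r) = 4.763 km/s.
Transfer-orbit speed at the same r (vis-viva, a = a_t): v_t = √[μ(2/r − 1/a_t)] = 3.201 km/s.
Δv₂ = |v_t − v_c| = |3.201 − 4.763| = 1.562 km/s.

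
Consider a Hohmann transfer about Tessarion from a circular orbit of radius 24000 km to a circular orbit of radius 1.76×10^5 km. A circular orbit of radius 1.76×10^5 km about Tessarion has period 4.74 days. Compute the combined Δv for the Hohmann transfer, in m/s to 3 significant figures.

From Kepler's third law T² = 4π²r³/μ at r = 1.76×10^5 km, T = 4.74 days = 4.74 × 86400 s = 4.09536×10^5 s: μ = 4π²r³/T² = 1.28326×10^6 km³/s².
Semi-major axis of the transfer orbit: a_t = (24000 + 1.760×10^5)/2 = 1.000×10^5 km.
At r₁ the circular-orbit speed is v₁ = √(μ/r₁) = 7.312 km/s.
On the transfer ellipse at r₁, v² = μ(2/r − 1/a) gives v_p = √[μ(2/r₁ − 1/a_t)] = 9.701 km/s.
First burn Δv₁ = |v_p − v₁| = 2.389 km/s.
Circular speed at r₂: v₂ = √(μ/r₂) = 2.700 km/s.
Transfer-orbit speed at r₂: v_a = √[μ(2/r₂ − 1/a_t)] = 1.323 km/s.
Second burn Δv₂ = |v₂ − v_a| = 1.377 km/s.
Δv = Δv₁ + Δv₂ = 2.389 + 1.377 = 3.766 km/s.

Δv = 3770 m/s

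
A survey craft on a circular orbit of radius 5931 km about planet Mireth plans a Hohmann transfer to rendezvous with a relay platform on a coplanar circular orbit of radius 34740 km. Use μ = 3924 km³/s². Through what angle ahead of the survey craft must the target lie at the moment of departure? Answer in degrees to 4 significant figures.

The Hohmann ellipse has a_t = (r₁ + r₂)/2 = 20335.5 km.
The half-period of the transfer ellipse is t = π√(a_t³/μ) = 1.45435×10^5 s.
Target angular speed ω₂ = √(μ/r₂³) = 9.67431×10^-6 rad/s.
Angle swept by the target during transfer: ω₂·t = 1.40698 rad = 80.61°.
Arrival is 180° from departure on the ellipse, so φ = 180° − 80.61° = 99.39°.

φ = 99.39°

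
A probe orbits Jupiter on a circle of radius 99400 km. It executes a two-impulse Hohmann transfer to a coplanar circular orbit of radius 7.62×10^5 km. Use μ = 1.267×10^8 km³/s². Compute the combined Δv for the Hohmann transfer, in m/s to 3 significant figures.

The Hohmann ellipse has a_t = (r₁ + r₂)/2 = 4.307×10^5 km.
At r₁ the circular-orbit speed is v₁ = √(μ/r₁) = 35.70 km/s.
On the transfer ellipse at r₁, vis-viva gives v_p = √[μ(2/r₁ − 1/a_t)] = 47.49 km/s.
First burn Δv₁ = |v_p − v₁| = 11.79 km/s.
At r₂, v₂ = √(μ/r₂) = 12.895 km/s.
Transfer-orbit speed at r₂: v_a = √[μ(2/r₂ − 1/a_t)] = 6.1946 km/s.
Second burn Δv₂ = |v₂ − v_a| = 6.700 km/s.
Δv = Δv₁ + Δv₂ = 11.79 + 6.700 = 18.49 km/s.

Δv = 18500 m/s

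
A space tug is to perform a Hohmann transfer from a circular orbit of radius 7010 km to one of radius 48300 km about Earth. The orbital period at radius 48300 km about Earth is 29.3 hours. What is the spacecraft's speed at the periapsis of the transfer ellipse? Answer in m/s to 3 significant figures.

v = 9980 m/s

From Kepler's third law T² = 4π²r³/μ at r = 48300 km, T = 29.3 hours = 29.3 × 3600 s = 1.0548×10^5 s: μ = 4π²r³/T² = 3.99817×10^5 km³/s².
Transfer-ellipse semi-major axis a_t = (r₁ + r₂)/2 = (7010 + 48300)/2 = 27655 km.
The periapsis of the transfer ellipse is at r = 7010 km.
Vis-viva: v = √[μ(2/r − 1/a_t)] = √[3.99817×10^5 × (2/7010 − 1/27655)] = 9.981 km/s.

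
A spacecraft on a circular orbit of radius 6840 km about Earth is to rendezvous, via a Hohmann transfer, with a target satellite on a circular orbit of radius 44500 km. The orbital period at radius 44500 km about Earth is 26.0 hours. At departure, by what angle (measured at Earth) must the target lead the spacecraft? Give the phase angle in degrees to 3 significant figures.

φ = 101°

From Kepler's third law T² = 4π²r³/μ at r = 44500 km, T = 26.0 hours = 26.0 × 3600 s = 93600 s: μ = 4π²r³/T² = 3.97089×10^5 km³/s².
The Hohmann ellipse has a_t = (r₁ + r₂)/2 = 25670 km.
The half-period of the transfer ellipse is t = π√(a_t³/μ) = 20504 s.
The target's mean motion on its circular orbit is ω₂ = √(μ/r₂³) = 6.7128×10^-5 rad/s.
Angle swept by the target during transfer: ω₂·t = 1.3764 rad = 78.86°.
Arrival is 180° from departure on the ellipse, so φ = 180° − 78.86° = 101°.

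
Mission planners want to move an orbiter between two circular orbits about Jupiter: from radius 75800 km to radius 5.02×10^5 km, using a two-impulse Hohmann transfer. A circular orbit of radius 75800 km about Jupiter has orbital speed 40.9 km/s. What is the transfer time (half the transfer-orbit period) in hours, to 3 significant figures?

t = 12.0 hours

From the circular-orbit relation v² = μ/r at r = 75800 km: μ = v²r = (40.9)² × 75800 = 1.26799×10^8 km³/s².
Semi-major axis of the transfer orbit: a_t = (75800 + 5.020×10^5)/2 = 2.889×10^5 km.
Half the transfer-orbit period gives t = π√(a_t³/μ) = 43320 s.
Converting: 43320 s ÷ 3600 s/hour = 12.0 hours.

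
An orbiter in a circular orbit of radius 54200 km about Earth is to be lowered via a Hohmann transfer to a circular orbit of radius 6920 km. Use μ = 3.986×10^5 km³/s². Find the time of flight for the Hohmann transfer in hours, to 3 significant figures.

Transfer-ellipse semi-major axis a_t = (r₁ + r₂)/2 = (54200 + 6920)/2 = 30560 km.
Half the transfer-orbit period gives t = π√(a_t³/μ) = 26580 s.
Converting: 26580 s ÷ 3600 s/hour = 7.38 hours.

t = 7.38 hours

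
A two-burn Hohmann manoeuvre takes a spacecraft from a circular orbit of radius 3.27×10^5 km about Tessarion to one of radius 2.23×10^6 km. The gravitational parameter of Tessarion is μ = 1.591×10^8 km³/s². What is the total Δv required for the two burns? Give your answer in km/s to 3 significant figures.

Δv = 11.2 km/s

Transfer-ellipse semi-major axis a_t = (r₁ + r₂)/2 = (3.270×10^5 + 2.230×10^6)/2 = 1.2785×10^6 km.
Circular speed at r₁: v₁ = √(μ/r₁) = √(1.591×10^8/3.270×10^5) = 22.058 km/s.
Transfer-orbit speed at r₁ (vis-viva): v_p = √[μ(2/r₁ − 1/a_t)] = 29.132 km/s.
First burn Δv₁ = |v_p − v₁| = 7.074 km/s.
At r₂, v₂ = √(μ/r₂) = 8.447 km/s.
Transfer-orbit speed at r₂: v_a = √[μ(2/r₂ − 1/a_t)] = 4.272 km/s.
Second burn Δv₂ = |v₂ − v_a| = 4.175 km/s.
Total Δv = Δv₁ + Δv₂ = 11.25 km/s.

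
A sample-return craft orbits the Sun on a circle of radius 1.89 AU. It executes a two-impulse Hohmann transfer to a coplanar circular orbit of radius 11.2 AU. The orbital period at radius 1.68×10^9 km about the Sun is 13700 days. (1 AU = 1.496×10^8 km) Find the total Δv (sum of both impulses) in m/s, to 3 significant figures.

Δv = 10800 m/s

From Kepler's third law T² = 4π²r³/μ at r = 1.68×10^9 km, T = 13700 days = 13700 × 86400 s = 1.18368×10^9 s: μ = 4π²r³/T² = 1.33604×10^11 km³/s².
In km: r₁ = 1.89 × 1.496×10^8 = 2.82744×10^8 km; r₂ = 11.2 × 1.496×10^8 = 1.67552×10^9 km.
Semi-major axis of the transfer orbit: a_t = (2.82744×10^8 + 1.67552×10^9)/2 = 9.79132×10^8 km.
At r₁ the circular-orbit speed is v₁ = √(μ/r₁) = 21.738 km/s.
On the transfer ellipse at r₁, vis-viva equation gives v_p = √[μ(2/r₁ − 1/a_t)] = 28.436 km/s.
First burn Δv₁ = |v_p − v₁| = 6.698 km/s.
Circular speed at r₂: v₂ = √(μ/r₂) = 8.930 km/s.
Transfer-orbit speed at r₂: v_a = √[μ(2/r₂ − 1/a_t)] = 4.799 km/s.
Second burn Δv₂ = |v₂ − v_a| = 4.131 km/s.
Total Δv = Δv₁ + Δv₂ = 10.83 km/s.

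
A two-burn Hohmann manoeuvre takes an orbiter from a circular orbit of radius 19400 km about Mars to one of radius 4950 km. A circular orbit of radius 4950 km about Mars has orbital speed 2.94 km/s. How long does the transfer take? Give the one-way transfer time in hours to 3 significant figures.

t = 5.67 hours

From the circular-orbit relation v² = μ/r at r = 4950 km: μ = v²r = (2.94)² × 4950 = 42785.8 km³/s².
Transfer-ellipse semi-major axis a_t = (r₁ + r₂)/2 = (19400 + 4950)/2 = 12175 km.
By Kepler's third law the transfer-orbit period is T = 2π√(a_t³/μ), so t = T/2 = 20400 s.
Converting: 20400 s ÷ 3600 s/hour = 5.67 hours.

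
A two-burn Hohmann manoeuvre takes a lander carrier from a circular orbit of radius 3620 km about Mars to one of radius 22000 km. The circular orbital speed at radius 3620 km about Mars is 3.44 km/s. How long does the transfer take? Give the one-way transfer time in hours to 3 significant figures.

From the circular-orbit relation v² = μ/r at r = 3620 km: μ = v²r = (3.44)² × 3620 = 42837.6 km³/s².
Semi-major axis of the transfer orbit: a_t = (3620 + 22000)/2 = 12810 km.
Half the transfer-orbit period gives t = π√(a_t³/μ) = 22010 s.
Converting: 22010 s ÷ 3600 s/hour = 6.11 hours.

t = 6.11 hours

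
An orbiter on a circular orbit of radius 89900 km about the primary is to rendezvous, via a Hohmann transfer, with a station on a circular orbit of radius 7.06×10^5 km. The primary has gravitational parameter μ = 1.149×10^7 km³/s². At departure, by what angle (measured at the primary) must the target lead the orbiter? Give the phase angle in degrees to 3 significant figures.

The Hohmann ellipse has a_t = (r₁ + r₂)/2 = 3.9795×10^5 km.
Transfer time t = π√(a_t³/μ) = 2.3267×10^5 s.
Target angular speed ω₂ = √(μ/r₂³) = 5.7142×10^-6 rad/s.
Angle swept by the target during transfer: ω₂·t = 1.3295 rad = 76.17°.
The orbiter traverses 180° on the transfer ellipse, so the target must lead by 180° − 76.17° = 104°.

φ = 104°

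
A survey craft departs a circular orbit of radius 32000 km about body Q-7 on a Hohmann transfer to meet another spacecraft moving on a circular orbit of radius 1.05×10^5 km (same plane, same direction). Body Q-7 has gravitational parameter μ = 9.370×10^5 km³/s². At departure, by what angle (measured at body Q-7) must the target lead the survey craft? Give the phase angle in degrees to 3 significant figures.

Semi-major axis of the transfer orbit: a_t = (32000 + 1.050×10^5)/2 = 68500 km.
The half-period of the transfer ellipse is t = π√(a_t³/μ) = 58186 s.
Target angular speed ω₂ = √(μ/r₂³) = 2.8450×10^-5 rad/s.
Angle swept by the target during transfer: ω₂·t = 1.6554 rad = 94.847°.
Arrival is 180° from departure on the ellipse, so φ = 180° − 94.847° = 85.2°.

φ = 85.2°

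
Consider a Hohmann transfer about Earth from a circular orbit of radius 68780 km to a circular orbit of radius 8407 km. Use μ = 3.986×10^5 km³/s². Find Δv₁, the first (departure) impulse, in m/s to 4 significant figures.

The Hohmann ellipse has a_t = (r₁ + r₂)/2 = 38593.5 km.
On the circular orbit at r = 68780 km, v_c = √(μ/r) = 2.4073 km/s.
Vis-viva on the transfer ellipse at r = 68780 km gives v_t = √[μ(2/r − 1/a_t)] = 1.1236 km/s.
Δv₁ = |v_t − v_c| = |1.1236 − 2.4073| = 1.284 km/s.

Δv₁ = 1284 m/s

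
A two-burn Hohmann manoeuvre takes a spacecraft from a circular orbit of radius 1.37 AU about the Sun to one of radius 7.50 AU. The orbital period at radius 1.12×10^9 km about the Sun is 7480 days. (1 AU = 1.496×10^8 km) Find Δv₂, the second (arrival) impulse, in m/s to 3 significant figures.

From Kepler's third law T² = 4π²r³/μ at r = 1.12×10^9 km, T = 7480 days = 7480 × 86400 s = 6.46272×10^8 s: μ = 4π²r³/T² = 1.32795×10^11 km³/s².
In km: r₁ = 1.37 × 1.496×10^8 = 2.04952×10^8 km; r₂ = 7.50 × 1.496×10^8 = 1.122×10^9 km.
Semi-major axis of the transfer orbit: a_t = (2.04952×10^8 + 1.122×10^9)/2 = 6.63476×10^8 km.
Circular speed at r = 1.122×10^9 km: v_c = √(μ/r) = 10.88 km/s.
Vis-viva on the transfer ellipse at r = 1.122×10^9 km gives v_t = √[μ(2/r − 1/a_t)] = 6.047 km/s.
Δv₂ = |v_t − v_c| = |6.047 − 10.88| = 4.833 km/s.

Δv₂ = 4830 m/s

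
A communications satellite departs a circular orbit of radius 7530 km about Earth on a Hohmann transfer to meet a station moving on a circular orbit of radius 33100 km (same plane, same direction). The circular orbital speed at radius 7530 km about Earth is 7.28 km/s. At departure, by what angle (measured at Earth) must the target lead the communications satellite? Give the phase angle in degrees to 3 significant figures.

From the circular-orbit relation v² = μ/r at r = 7530 km: μ = v²r = (7.28)² × 7530 = 3.99078×10^5 km³/s².
Semi-major axis of the transfer orbit: a_t = (7530 + 33100)/2 = 20315 km.
The half-period of the transfer ellipse is t = π√(a_t³/μ) = 14399.46 s.
Target angular speed ω₂ = √(μ/r₂³) = 1.049028×10^-4 rad/s.
Angle swept by the target during transfer: ω₂·t = 1.51054 rad = 86.548°.
The communications satellite traverses 180° on the transfer ellipse, so the target must lead by 180° − 86.548° = 93.5°.

φ = 93.5°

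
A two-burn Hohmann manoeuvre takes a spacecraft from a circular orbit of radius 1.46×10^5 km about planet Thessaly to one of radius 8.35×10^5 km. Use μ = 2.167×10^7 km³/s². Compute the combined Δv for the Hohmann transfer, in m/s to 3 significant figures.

The Hohmann ellipse has a_t = (r₁ + r₂)/2 = 4.905×10^5 km.
At r₁ the circular-orbit speed is v₁ = √(μ/r₁) = 12.183 km/s.
On the transfer ellipse at r₁, vis-viva equation gives v_p = √[μ(2/r₁ − 1/a_t)] = 15.896 km/s.
First burn Δv₁ = |v_p − v₁| = 3.713 km/s.
Circular speed at r₂: v₂ = √(μ/r₂) = 5.094 km/s.
Transfer-orbit speed at r₂: v_a = √[μ(2/r₂ − 1/a_t)] = 2.779 km/s.
Second burn Δv₂ = |v₂ − v_a| = 2.315 km/s.
Δv = Δv₁ + Δv₂ = 3.713 + 2.315 = 6.028 km/s.

Δv = 6030 m/s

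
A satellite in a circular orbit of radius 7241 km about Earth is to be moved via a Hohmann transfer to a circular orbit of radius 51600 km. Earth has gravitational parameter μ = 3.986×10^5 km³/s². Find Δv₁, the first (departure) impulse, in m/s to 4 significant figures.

Δv₁ = 2406 m/s

Transfer-ellipse semi-major axis a_t = (r₁ + r₂)/2 = (7241 + 51600)/2 = 29420.5 km.
On the circular orbit at r = 7241 km, v_c = √(μ/r) = 7.4194 km/s.
Transfer-orbit speed at the same r (vis-viva, a = a_t): v_t = √[μ(2/r − 1/a_t)] = 9.8258 km/s.
Δv₁ = |v_t − v_c| = |9.8258 − 7.4194| = 2.406 km/s.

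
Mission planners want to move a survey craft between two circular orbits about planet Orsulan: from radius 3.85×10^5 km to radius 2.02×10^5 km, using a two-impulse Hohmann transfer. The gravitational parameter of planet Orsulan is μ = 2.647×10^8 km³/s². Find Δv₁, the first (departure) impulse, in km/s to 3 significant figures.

Semi-major axis of the transfer orbit: a_t = (3.850×10^5 + 2.020×10^5)/2 = 2.935×10^5 km.
Circular speed at r = 3.850×10^5 km: v_c = √(μ/r) = 26.221 km/s.
Transfer-orbit speed at the same r (vis-viva, a = a_t): v_t = √[μ(2/r − 1/a_t)] = 21.753 km/s.
Δv₁ = |v_t − v_c| = |21.753 − 26.221| = 4.468 km/s.

Δv₁ = 4.47 km/s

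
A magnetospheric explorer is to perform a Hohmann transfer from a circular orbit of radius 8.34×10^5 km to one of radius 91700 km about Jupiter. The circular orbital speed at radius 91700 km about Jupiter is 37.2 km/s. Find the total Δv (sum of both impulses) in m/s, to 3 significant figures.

Δv = 19600 m/s

From the circular-orbit relation v² = μ/r at r = 91700 km: μ = v²r = (37.2)² × 91700 = 1.26898×10^8 km³/s².
Transfer-ellipse semi-major axis a_t = (r₁ + r₂)/2 = (8.340×10^5 + 91700)/2 = 4.6285×10^5 km.
Circular speed at r₁: v₁ = √(μ/r₁) = √(1.26898×10^8/8.340×10^5) = 12.3352 km/s.
On the transfer ellipse at r₁, vis-viva gives v_a = √[μ(2/r₁ − 1/a_t)] = 5.49046 km/s.
First burn Δv₁ = |v_a − v₁| = 6.8447 km/s.
Circular speed at r₂: v₂ = √(μ/r₂) = 37.200 km/s.
Transfer-orbit speed at r₂: v_p = √[μ(2/r₂ − 1/a_t)] = 49.935 km/s.
Second burn Δv₂ = |v₂ − v_p| = 12.735 km/s.
Δv = Δv₁ + Δv₂ = 6.8447 + 12.735 = 19.58 km/s.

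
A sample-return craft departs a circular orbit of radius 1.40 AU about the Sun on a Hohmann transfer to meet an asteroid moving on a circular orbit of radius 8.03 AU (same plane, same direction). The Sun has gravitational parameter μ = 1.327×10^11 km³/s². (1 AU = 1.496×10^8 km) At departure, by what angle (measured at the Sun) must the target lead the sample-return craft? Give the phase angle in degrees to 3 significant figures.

φ = 99.0°

In km: r₁ = 1.40 × 1.496×10^8 = 2.0944×10^8 km; r₂ = 8.03 × 1.496×10^8 = 1.201288×10^9 km.
Semi-major axis of the transfer orbit: a_t = (2.0944×10^8 + 1.201288×10^9)/2 = 7.05364×10^8 km.
The half-period of the transfer ellipse is t = π√(a_t³/μ) = 1.6156×10^8 s.
Target angular speed ω₂ = √(μ/r₂³) = 8.7491×10^-9 rad/s.
Angle swept by the target during transfer: ω₂·t = 1.4135 rad = 80.99°.
The sample-return craft traverses 180° on the transfer ellipse, so the target must lead by 180° − 80.99° = 99.0°.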